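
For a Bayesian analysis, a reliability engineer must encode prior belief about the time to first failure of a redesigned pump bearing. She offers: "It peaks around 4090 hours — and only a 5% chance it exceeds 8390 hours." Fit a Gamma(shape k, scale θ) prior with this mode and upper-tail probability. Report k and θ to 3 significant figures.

Gamma(k,θ) with k>1 has mode (k−1)θ, so θ = 4090/(k−1).
Need P(X < 8390) = 0.95 with θ tied to k this way. Start at k = 2, θ = 4090: P(X<8390) ≈ 0.608.
Too low — raise k to concentrate. Iterating converges to k ≈ 6.36.
Then θ = 4090/(6.36−1) ≈ 763.

k ≈ 6.36, θ ≈ 763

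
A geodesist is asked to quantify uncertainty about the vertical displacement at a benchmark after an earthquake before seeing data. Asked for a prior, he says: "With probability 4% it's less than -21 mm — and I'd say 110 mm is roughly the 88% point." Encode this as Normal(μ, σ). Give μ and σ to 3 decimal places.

μ = 57.389, σ = 44.776

For Normal(μ,σ), the p-quantile is μ + z_p·σ. Here z_{0.04} = -1.751, z_{0.88} = 1.175.
So -21 = μ − 1.751σ and 110 = μ + 1.175σ.
Subtracting: σ = (110 − -21)/(1.175 − (-1.751)) = 44.776.
Then μ = -21 − (-1.751)·44.776 = 57.389.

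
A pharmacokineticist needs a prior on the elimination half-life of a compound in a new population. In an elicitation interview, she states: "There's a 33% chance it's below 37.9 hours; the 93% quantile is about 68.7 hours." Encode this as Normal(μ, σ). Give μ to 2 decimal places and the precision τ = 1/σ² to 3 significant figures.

For Normal(μ,σ), the p-quantile is μ + z_p·σ. Here z_{0.33} = -0.4399, z_{0.93} = 1.476.
So 37.9 = μ − 0.4399σ and 68.7 = μ + 1.476σ.
Subtracting: σ = (68.7 − 37.9)/(1.476 − (-0.4399)) = 16.08.
Then μ = 37.9 − (-0.4399)·16.08 = 44.97.
Precision τ = 1/σ² = 1/16.08² = 0.00387.

μ = 44.97, τ = 0.00387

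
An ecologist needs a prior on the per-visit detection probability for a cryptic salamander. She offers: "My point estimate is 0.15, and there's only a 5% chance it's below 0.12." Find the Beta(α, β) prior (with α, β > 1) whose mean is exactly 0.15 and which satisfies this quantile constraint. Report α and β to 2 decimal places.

With mean 0.15 fixed, write α = 0.15s, β = 0.85s where s = α+β.
Need P(θ < 0.12) = 0.05 under Beta(0.15s, 0.85s). Normal approximation: (q−m)/√(m(1−m)/s) ≈ z_{0.05} = -1.64, so s ≈ 0.15·0.85·(-1.64)²/(0.12−0.15)² = 383.3.
At s = 383.3: P(θ<0.12) ≈ 0.043. Adjusting to match 0.05 gives s ≈ 354.32.
So α = 0.15·354.32 ≈ 53.15, β = 0.85·354.32 ≈ 301.17.

α ≈ 53.15, β ≈ 301.17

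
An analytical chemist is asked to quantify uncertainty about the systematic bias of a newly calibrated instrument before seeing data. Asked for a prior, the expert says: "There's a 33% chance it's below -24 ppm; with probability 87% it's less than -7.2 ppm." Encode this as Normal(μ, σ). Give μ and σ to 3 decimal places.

For Normal(μ,σ), the p-quantile is μ + z_p·σ. Here z_{0.33} = -0.4399, z_{0.87} = 1.126.
So -24 = μ − 0.4399σ and -7.2 = μ + 1.126σ.
Subtracting: σ = (-7.2 − -24)/(1.126 − (-0.4399)) = 10.726.
Then μ = -24 − (-0.4399)·10.726 = -19.282.

μ = -19.282, σ = 10.726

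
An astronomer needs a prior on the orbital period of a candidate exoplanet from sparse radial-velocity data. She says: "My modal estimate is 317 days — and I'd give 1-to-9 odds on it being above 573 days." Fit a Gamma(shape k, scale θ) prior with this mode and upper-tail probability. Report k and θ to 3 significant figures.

Gamma(k,θ) with k>1 has mode (k−1)θ, so θ = 317/(k−1).
Need P(X < 573) = 0.9 with θ tied to k this way. Start at k = 2, θ = 317: P(X<573) ≈ 0.539.
Too low — raise k to concentrate. Iterating converges to k ≈ 6.44.
Then θ = 317/(6.44−1) ≈ 58.3.

k ≈ 6.44, θ ≈ 58.3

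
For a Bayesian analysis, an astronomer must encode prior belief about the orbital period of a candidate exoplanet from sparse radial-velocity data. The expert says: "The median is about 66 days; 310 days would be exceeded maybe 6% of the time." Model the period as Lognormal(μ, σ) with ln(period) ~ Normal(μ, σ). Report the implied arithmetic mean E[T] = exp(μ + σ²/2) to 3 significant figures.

If T ~ Lognormal(μ,σ) then ln T ~ Normal(μ,σ), so the p-quantile of ln T is μ + z_p·σ.
ln(66) = 4.19 and ln(310) = 5.737; z_{0.5} = 0, z_{0.94} = 1.555.
σ = (5.737 − 4.19)/(1.555 − (0)) = 0.995.
μ = 4.19 − (0)·0.995 = 4.190.
E[T] = exp(μ + σ²/2) = exp(4.190 + 0.4950) = 108 days.

E[T] ≈ 108 days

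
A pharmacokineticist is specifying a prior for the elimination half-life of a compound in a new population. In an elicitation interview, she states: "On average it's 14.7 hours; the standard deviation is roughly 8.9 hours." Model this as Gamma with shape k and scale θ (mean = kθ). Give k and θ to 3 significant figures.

For Gamma(k, scale θ): mean = kθ, variance = kθ², so CV = 1/√k.
CV = SD/mean = 8.9/14.7 = 0.6054, hence k = 1/CV² = 2.73.
Then θ = mean/k = 14.7/2.73 = 5.39.

k ≈ 2.73, θ ≈ 5.39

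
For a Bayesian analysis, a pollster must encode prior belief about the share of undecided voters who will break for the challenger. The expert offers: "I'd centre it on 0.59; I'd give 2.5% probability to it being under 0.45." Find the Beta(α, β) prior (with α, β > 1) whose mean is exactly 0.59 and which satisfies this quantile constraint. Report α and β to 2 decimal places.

With mean 0.59 fixed, write α = 0.59s, β = 0.41s where s = α+β.
Need P(θ < 0.45) = 0.025 under Beta(0.59s, 0.41s). Normal approximation: (q−m)/√(m(1−m)/s) ≈ z_{0.025} = -1.96, so s ≈ 0.59·0.41·(-1.96)²/(0.45−0.59)² = 47.4.
At s = 47.4: P(θ<0.45) ≈ 0.026. Adjusting to match 0.025 gives s ≈ 48.41.
So α = 0.59·48.41 ≈ 28.56, β = 0.41·48.41 ≈ 19.85.

α ≈ 28.56, β ≈ 19.85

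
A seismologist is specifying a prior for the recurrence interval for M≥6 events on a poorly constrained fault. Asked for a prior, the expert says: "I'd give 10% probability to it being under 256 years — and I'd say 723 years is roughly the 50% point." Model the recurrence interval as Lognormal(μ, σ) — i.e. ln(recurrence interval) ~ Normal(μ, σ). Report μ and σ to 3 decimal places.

If T ~ Lognormal(μ,σ) then ln T ~ Normal(μ,σ), so the p-quantile of ln T is μ + z_p·σ.
ln(256) = 5.545 and ln(723) = 6.583; z_{0.1} = -1.282, z_{0.5} = 0.
σ = (6.583 − 5.545)/(0 − (-1.282)) = 0.810.
μ = 5.545 − (-1.282)·0.810 = 6.583.

μ ≈ 6.583, σ ≈ 0.810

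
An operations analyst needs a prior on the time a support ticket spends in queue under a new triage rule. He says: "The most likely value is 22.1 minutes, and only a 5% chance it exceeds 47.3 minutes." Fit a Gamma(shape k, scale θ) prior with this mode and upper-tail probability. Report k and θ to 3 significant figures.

Gamma(k,θ) with k>1 has mode (k−1)θ, so θ = 22.1/(k−1).
Need P(X < 47.3) = 0.95 with θ tied to k this way. Start at k = 2, θ = 22.1: P(X<47.3) ≈ 0.631.
Too low — raise k to concentrate. Iterating converges to k ≈ 5.76.
Then θ = 22.1/(5.76−1) ≈ 4.64.

k ≈ 5.76, θ ≈ 4.64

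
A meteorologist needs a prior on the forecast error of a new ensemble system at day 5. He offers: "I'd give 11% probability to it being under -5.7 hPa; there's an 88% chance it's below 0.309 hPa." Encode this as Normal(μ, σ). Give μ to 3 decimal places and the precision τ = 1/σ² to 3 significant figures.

μ = -2.631, τ = 0.16

The p-quantile of Normal(μ,σ) is μ + z_p·σ, with z_{0.11} = -1.227 and z_{0.88} = 1.175.
Eliminate σ: μ = (z₂·x₁ − z₁·x₂)/(z₂ − z₁) = (1.175·-5.7 − (-1.227)·0.309)/2.402 = -2.631.
Then σ = (x₂ − x₁)/(z₂ − z₁) = (0.309 − -5.7)/2.402 = 2.502.
Precision τ = 1/σ² = 1/2.502² = 0.16.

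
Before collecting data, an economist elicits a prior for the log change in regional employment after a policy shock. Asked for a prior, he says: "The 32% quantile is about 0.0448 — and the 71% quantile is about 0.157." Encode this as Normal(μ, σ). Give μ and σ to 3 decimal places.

μ = 0.096, σ = 0.110

For Normal(μ,σ), the p-quantile is μ + z_p·σ. Here z_{0.32} = -0.4677, z_{0.71} = 0.5534.
So 0.0448 = μ − 0.4677σ and 0.157 = μ + 0.5534σ.
Subtracting: σ = (0.157 − 0.0448)/(0.5534 − (-0.4677)) = 0.110.
Then μ = 0.0448 − (-0.4677)·0.110 = 0.096.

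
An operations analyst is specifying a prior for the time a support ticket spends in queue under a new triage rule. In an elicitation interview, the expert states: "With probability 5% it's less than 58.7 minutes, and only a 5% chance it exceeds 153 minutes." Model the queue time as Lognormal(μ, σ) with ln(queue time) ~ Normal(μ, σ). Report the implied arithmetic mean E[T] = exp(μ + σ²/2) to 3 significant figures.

If T ~ Lognormal(μ,σ) then ln T ~ Normal(μ,σ), so the p-quantile of ln T is μ + z_p·σ.
ln(58.7) = 4.072 and ln(153) = 5.03; z_{0.05} = -1.645, z_{0.95} = 1.645.
σ = (5.03 − 4.072)/(1.645 − (-1.645)) = 0.291.
μ = 4.072 − (-1.645)·0.291 = 4.551.
E[T] = exp(μ + σ²/2) = exp(4.551 + 0.0424) = 98.9 minutes.

E[T] ≈ 98.9 minutes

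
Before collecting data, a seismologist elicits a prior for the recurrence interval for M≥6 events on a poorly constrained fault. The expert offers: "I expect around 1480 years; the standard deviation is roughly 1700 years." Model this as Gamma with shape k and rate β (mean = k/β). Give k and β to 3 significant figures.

k ≈ 0.758, β ≈ 0.000512

For Gamma(k, rate β): mean = k/β, variance = k/β², so CV = 1/√k.
CV = SD/mean = 1700/1480 = 1.149, hence k = 1/CV² = 0.758.
Then β = k/mean = 0.758/1480 = 0.000512.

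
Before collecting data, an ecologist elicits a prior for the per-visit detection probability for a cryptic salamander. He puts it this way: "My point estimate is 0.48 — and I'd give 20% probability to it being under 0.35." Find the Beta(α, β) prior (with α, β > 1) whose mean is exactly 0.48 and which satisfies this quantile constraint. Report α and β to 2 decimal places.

With mean 0.48 fixed, write α = 0.48s, β = 0.52s where s = α+β.
Need P(θ < 0.35) = 0.2 under Beta(0.48s, 0.52s). Normal approximation: (q−m)/√(m(1−m)/s) ≈ z_{0.2} = -0.842, so s ≈ 0.48·0.52·(-0.842)²/(0.35−0.48)² = 10.5.
At s = 10.5: P(θ<0.35) ≈ 0.202. Adjusting to match 0.2 gives s ≈ 10.64.
So α = 0.48·10.64 ≈ 5.11, β = 0.52·10.64 ≈ 5.53.

α ≈ 5.11, β ≈ 5.53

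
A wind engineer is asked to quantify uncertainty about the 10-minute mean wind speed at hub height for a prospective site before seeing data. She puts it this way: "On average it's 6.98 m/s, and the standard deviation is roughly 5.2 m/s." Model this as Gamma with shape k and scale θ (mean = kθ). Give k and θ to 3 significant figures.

k ≈ 1.8, θ ≈ 3.87

For Gamma(k, scale θ): mean = kθ, variance = kθ², so CV = 1/√k.
CV = SD/mean = 5.2/6.98 = 0.745, hence k = 1/CV² = 1.8.
Then θ = mean/k = 6.98/1.8 = 3.87.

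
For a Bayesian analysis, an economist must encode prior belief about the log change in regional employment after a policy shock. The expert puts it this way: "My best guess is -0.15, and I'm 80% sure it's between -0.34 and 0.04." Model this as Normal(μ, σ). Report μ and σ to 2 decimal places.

μ = -0.15, σ = 0.15

A symmetric 80% interval runs μ ± z·σ with z = 1.282.
Half-width = 0.19, so σ = 0.19/1.282 = 0.15.
μ is the stated best guess, -0.15.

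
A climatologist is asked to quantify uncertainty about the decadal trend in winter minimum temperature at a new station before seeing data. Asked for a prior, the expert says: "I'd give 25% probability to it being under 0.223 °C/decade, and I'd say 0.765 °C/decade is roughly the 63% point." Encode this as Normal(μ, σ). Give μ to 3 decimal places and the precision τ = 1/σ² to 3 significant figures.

μ = 0.586, τ = 3.45

The p-quantile of Normal(μ,σ) is μ + z_p·σ, with z_{0.25} = -0.6745 and z_{0.63} = 0.3319.
Eliminate σ: μ = (z₂·x₁ − z₁·x₂)/(z₂ − z₁) = (0.3319·0.223 − (-0.6745)·0.765)/1.006 = 0.586.
Then σ = (x₂ − x₁)/(z₂ − z₁) = (0.765 − 0.223)/1.006 = 0.539.
Precision τ = 1/σ² = 1/0.5386² = 3.45.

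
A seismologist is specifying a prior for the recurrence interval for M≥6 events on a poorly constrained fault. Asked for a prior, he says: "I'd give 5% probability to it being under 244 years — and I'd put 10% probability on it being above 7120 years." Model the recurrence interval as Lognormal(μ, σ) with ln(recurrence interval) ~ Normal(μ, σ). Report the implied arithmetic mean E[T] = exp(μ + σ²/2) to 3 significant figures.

E[T] ≈ 3160 years

If T ~ Lognormal(μ,σ) then ln T ~ Normal(μ,σ), so the p-quantile of ln T is μ + z_p·σ.
ln(244) = 5.497 and ln(7120) = 8.871; z_{0.05} = -1.645, z_{0.9} = 1.282.
σ = (8.871 − 5.497)/(1.282 − (-1.645)) = 1.153.
μ = 5.497 − (-1.645)·1.153 = 7.393.
E[T] = exp(μ + σ²/2) = exp(7.393 + 0.6644) = 3160 years.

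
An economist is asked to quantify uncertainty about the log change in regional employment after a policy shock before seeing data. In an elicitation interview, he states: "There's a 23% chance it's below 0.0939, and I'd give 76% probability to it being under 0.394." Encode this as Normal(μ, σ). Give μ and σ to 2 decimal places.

μ = 0.25, σ = 0.21

The p-quantile of Normal(μ,σ) is μ + z_p·σ, with z_{0.23} = -0.7388 and z_{0.76} = 0.7063.
Eliminate σ: μ = (z₂·x₁ − z₁·x₂)/(z₂ − z₁) = (0.7063·0.0939 − (-0.7388)·0.394)/1.445 = 0.25.
Then σ = (x₂ − x₁)/(z₂ − z₁) = (0.394 − 0.0939)/1.445 = 0.21.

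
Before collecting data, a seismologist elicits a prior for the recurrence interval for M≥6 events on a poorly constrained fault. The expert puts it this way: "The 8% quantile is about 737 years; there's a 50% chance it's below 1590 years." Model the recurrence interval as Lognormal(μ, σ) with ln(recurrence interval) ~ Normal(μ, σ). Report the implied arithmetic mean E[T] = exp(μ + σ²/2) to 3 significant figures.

If T ~ Lognormal(μ,σ) then ln T ~ Normal(μ,σ), so the p-quantile of ln T is μ + z_p·σ.
ln(737) = 6.603 and ln(1590) = 7.371; z_{0.08} = -1.405, z_{0.5} = 0.
σ = (7.371 − 6.603)/(0 − (-1.405)) = 0.547.
μ = 6.603 − (-1.405)·0.547 = 7.371.
E[T] = exp(μ + σ²/2) = exp(7.371 + 0.1497) = 1850 years.

E[T] ≈ 1850 years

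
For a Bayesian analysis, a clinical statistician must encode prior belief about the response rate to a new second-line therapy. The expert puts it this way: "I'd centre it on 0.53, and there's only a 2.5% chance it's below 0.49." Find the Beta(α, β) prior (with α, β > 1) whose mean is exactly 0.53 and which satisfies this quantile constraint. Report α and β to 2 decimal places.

With mean 0.53 fixed, write α = 0.53s, β = 0.47s where s = α+β.
Need P(θ < 0.49) = 0.025 under Beta(0.53s, 0.47s). Normal approximation: (q−m)/√(m(1−m)/s) ≈ z_{0.025} = -1.96, so s ≈ 0.53·0.47·(-1.96)²/(0.49−0.53)² = 598.1.
At s = 598.1: P(θ<0.49) ≈ 0.025. Adjusting to match 0.025 gives s ≈ 599.49.
So α = 0.53·599.49 ≈ 317.73, β = 0.47·599.49 ≈ 281.76.

α ≈ 317.73, β ≈ 281.76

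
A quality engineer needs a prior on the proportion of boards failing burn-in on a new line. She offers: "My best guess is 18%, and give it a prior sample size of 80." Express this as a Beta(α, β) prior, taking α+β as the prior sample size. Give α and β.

Under the effective-sample-size interpretation, Beta(α, β) has prior mean α/(α+β) and prior sample size α+β.
So α+β = 80 and α/(α+β) = 0.18, giving α = 0.18·80 = 14.4 and β = 80 − 14.4 = 65.6.

α = 14.4, β = 65.6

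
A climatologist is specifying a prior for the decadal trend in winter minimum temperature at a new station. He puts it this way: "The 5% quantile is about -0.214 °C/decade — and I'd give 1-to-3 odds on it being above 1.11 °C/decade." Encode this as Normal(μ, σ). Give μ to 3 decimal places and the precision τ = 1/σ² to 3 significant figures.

For Normal(μ,σ), the p-quantile is μ + z_p·σ. Here z_{0.05} = -1.645, z_{0.75} = 0.6745.
So -0.214 = μ − 1.645σ and 1.11 = μ + 0.6745σ.
Subtracting: σ = (1.11 − -0.214)/(0.6745 − (-1.645)) = 0.571.
Then μ = -0.214 − (-1.645)·0.571 = 0.725.
Precision τ = 1/σ² = 1/0.5709² = 3.07.

μ = 0.725, τ = 3.07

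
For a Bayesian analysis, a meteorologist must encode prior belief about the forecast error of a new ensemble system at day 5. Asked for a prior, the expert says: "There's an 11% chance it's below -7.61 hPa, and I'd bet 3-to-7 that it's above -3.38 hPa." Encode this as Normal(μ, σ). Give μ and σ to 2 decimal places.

The p-quantile of Normal(μ,σ) is μ + z_p·σ, with z_{0.11} = -1.227 and z_{0.7} = 0.5244.
Eliminate σ: μ = (z₂·x₁ − z₁·x₂)/(z₂ − z₁) = (0.5244·-7.61 − (-1.227)·-3.38)/1.751 = -4.65.
Then σ = (x₂ − x₁)/(z₂ − z₁) = (-3.38 − -7.61)/1.751 = 2.42.

μ = -4.65, σ = 2.42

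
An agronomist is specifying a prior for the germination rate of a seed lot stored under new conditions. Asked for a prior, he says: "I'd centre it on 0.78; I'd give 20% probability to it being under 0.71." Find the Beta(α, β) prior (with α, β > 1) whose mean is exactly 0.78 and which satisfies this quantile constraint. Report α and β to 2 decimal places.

With mean 0.78 fixed, write α = 0.78s, β = 0.22s where s = α+β.
Need P(θ < 0.71) = 0.2 under Beta(0.78s, 0.22s). Normal approximation: (q−m)/√(m(1−m)/s) ≈ z_{0.2} = -0.842, so s ≈ 0.78·0.22·(-0.842)²/(0.71−0.78)² = 24.8.
At s = 24.8: P(θ<0.71) ≈ 0.192. Adjusting to match 0.2 gives s ≈ 22.76.
So α = 0.78·22.76 ≈ 17.76, β = 0.22·22.76 ≈ 5.01.

α ≈ 17.76, β ≈ 5.01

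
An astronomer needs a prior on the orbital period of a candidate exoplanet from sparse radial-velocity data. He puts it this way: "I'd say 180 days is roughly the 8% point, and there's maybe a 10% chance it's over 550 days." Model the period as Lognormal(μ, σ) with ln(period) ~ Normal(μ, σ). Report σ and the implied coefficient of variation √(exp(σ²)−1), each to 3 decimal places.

If T ~ Lognormal(μ,σ) then ln T ~ Normal(μ,σ), so the p-quantile of ln T is μ + z_p·σ.
ln(180) = 5.193 and ln(550) = 6.31; z_{0.08} = -1.405, z_{0.9} = 1.282.
σ = (6.31 − 5.193)/(1.282 − (-1.405)) = 0.416.
μ = 5.193 − (-1.405)·0.416 = 5.777.
CV = √(exp(σ²)−1) = √(exp(0.1728)−1) = 0.434.

σ ≈ 0.416, CV ≈ 0.434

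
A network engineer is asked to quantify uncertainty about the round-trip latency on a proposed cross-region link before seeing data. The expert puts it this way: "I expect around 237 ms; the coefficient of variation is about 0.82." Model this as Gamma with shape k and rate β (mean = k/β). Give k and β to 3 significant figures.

For Gamma(k, rate β): mean = k/β, variance = k/β², so CV = 1/√k.
CV = 0.82, hence k = 1/CV² = 1.49.
Then β = k/mean = 1.49/237 = 0.00628.

k ≈ 1.49, β ≈ 0.00628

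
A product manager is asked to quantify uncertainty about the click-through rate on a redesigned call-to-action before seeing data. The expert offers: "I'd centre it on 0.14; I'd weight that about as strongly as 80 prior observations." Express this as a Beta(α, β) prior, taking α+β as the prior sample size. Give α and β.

α = 11.2, β = 68.8

Under the effective-sample-size interpretation, Beta(α, β) has prior mean α/(α+β) and prior sample size α+β.
So α+β = 80 and α/(α+β) = 0.14, giving α = 0.14·80 = 11.2 and β = 80 − 11.2 = 68.8.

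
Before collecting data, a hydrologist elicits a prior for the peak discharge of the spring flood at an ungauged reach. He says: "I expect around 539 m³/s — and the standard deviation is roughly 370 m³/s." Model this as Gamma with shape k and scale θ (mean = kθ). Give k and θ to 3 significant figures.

For Gamma(k, scale θ): mean = kθ, variance = kθ², so CV = 1/√k.
CV = SD/mean = 370/539 = 0.6865, hence k = 1/CV² = 2.12.
Then θ = mean/k = 539/2.12 = 254.

k ≈ 2.12, θ ≈ 254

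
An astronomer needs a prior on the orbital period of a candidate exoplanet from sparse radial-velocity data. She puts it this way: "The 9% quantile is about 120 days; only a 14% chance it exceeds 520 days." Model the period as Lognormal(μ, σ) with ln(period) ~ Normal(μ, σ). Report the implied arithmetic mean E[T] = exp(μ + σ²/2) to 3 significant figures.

E[T] ≈ 325 days

If T ~ Lognormal(μ,σ) then ln T ~ Normal(μ,σ), so the p-quantile of ln T is μ + z_p·σ.
ln(120) = 4.787 and ln(520) = 6.254; z_{0.09} = -1.341, z_{0.86} = 1.08.
σ = (6.254 − 4.787)/(1.08 − (-1.341)) = 0.606.
μ = 4.787 − (-1.341)·0.606 = 5.600.
E[T] = exp(μ + σ²/2) = exp(5.600 + 0.1834) = 325 days.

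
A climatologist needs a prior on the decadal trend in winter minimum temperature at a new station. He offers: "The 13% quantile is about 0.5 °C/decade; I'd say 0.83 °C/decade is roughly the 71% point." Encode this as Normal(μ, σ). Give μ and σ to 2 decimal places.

For Normal(μ,σ), the p-quantile is μ + z_p·σ. Here z_{0.13} = -1.126, z_{0.71} = 0.5534.
So 0.5 = μ − 1.126σ and 0.83 = μ + 0.5534σ.
Subtracting: σ = (0.83 − 0.5)/(0.5534 − (-1.126)) = 0.20.
Then μ = 0.5 − (-1.126)·0.20 = 0.72.

μ = 0.72, σ = 0.20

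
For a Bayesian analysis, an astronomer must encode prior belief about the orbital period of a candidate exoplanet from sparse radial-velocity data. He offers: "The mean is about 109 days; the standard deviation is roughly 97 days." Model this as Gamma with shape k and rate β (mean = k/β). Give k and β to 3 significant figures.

k ≈ 1.26, β ≈ 0.0116

For Gamma(k, rate β): mean = k/β, variance = k/β², so CV = 1/√k.
CV = SD/mean = 97/109 = 0.8899, hence k = 1/CV² = 1.26.
Then β = k/mean = 1.26/109 = 0.0116.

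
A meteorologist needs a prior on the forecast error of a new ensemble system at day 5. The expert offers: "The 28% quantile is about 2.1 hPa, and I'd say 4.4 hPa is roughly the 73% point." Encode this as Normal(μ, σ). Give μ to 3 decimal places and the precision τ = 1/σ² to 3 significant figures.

μ = 3.221, τ = 0.27

The p-quantile of Normal(μ,σ) is μ + z_p·σ, with z_{0.28} = -0.5828 and z_{0.73} = 0.6128.
Eliminate σ: μ = (z₂·x₁ − z₁·x₂)/(z₂ − z₁) = (0.6128·2.1 − (-0.5828)·4.4)/1.196 = 3.221.
Then σ = (x₂ − x₁)/(z₂ − z₁) = (4.4 − 2.1)/1.196 = 1.924.
Precision τ = 1/σ² = 1/1.924² = 0.27.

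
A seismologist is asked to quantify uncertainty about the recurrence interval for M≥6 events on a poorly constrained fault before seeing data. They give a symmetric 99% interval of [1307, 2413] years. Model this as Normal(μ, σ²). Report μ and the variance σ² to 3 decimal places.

μ = 1860.000, σ² = 46090.997

A symmetric 99% interval runs μ ± z·σ with z = 2.576.
Half-width = 553, so σ = 553/2.576 = 214.6881 and σ² = 46090.997.
μ is the interval midpoint, 1860.000.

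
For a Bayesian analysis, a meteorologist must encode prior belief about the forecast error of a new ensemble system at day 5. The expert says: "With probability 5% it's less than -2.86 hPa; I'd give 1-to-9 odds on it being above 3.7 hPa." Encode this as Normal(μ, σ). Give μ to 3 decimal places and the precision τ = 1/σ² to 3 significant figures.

μ = 0.827, τ = 0.199

For Normal(μ,σ), the p-quantile is μ + z_p·σ. Here z_{0.05} = -1.645, z_{0.9} = 1.282.
So -2.86 = μ − 1.645σ and 3.7 = μ + 1.282σ.
Subtracting: σ = (3.7 − -2.86)/(1.282 − (-1.645)) = 2.242.
Then μ = -2.86 − (-1.645)·2.242 = 0.827.
Precision τ = 1/σ² = 1/2.242² = 0.199.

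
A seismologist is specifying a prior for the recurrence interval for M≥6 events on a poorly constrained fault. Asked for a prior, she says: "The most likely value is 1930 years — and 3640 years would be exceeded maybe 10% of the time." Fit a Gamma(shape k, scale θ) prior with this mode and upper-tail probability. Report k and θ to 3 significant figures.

k ≈ 5.75, θ ≈ 407

Gamma(k,θ) with k>1 has mode (k−1)θ, so θ = 1930/(k−1).
Need P(X < 3640) = 0.9 with θ tied to k this way. Start at k = 2, θ = 1930: P(X<3640) ≈ 0.562.
Too low — raise k to concentrate. Iterating converges to k ≈ 5.75.
Then θ = 1930/(5.75−1) ≈ 407.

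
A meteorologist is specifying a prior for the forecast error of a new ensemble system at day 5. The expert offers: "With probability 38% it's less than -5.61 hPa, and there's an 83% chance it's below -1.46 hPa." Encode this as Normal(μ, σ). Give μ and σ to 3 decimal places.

μ = -4.604, σ = 3.295

The p-quantile of Normal(μ,σ) is μ + z_p·σ, with z_{0.38} = -0.3055 and z_{0.83} = 0.9542.
Eliminate σ: μ = (z₂·x₁ − z₁·x₂)/(z₂ − z₁) = (0.9542·-5.61 − (-0.3055)·-1.46)/1.26 = -4.604.
Then σ = (x₂ − x₁)/(z₂ − z₁) = (-1.46 − -5.61)/1.26 = 3.295.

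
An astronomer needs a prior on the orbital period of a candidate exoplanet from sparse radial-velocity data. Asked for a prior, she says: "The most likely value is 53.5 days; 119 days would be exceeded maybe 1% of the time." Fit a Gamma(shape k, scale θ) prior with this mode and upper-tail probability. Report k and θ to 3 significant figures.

k ≈ 8.53, θ ≈ 7.11

Gamma(k,θ) with k>1 has mode (k−1)θ, so θ = 53.5/(k−1).
Need P(X < 119) = 0.99 with θ tied to k this way. Start at k = 2, θ = 53.5: P(X<119) ≈ 0.651.
Too low — raise k to concentrate. Iterating converges to k ≈ 8.53.
Then θ = 53.5/(8.53−1) ≈ 7.11.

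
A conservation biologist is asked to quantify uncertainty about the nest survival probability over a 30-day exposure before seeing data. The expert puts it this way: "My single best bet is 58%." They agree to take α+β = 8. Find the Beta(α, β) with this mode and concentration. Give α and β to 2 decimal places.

For α,β > 1 the Beta mode is (α−1)/(α+β−2). With α+β = 8, the mode is (α−1)/6.
Set (α−1)/6 = 0.58 → α = 1 + 0.58·6 = 4.48.
β = 8 − α = 3.52.

α = 4.48, β = 3.52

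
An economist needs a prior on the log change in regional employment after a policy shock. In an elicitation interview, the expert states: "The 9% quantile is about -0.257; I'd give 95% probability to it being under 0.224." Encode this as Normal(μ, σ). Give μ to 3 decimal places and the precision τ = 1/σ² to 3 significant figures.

μ = -0.041, τ = 38.5

For Normal(μ,σ), the p-quantile is μ + z_p·σ. Here z_{0.09} = -1.341, z_{0.95} = 1.645.
So -0.257 = μ − 1.341σ and 0.224 = μ + 1.645σ.
Subtracting: σ = (0.224 − -0.257)/(1.645 − (-1.341)) = 0.161.
Then μ = -0.257 − (-1.341)·0.161 = -0.041.
Precision τ = 1/σ² = 1/0.1611² = 38.5.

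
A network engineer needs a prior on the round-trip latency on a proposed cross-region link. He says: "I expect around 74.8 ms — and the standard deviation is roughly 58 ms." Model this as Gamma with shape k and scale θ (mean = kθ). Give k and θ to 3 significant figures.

k ≈ 1.66, θ ≈ 45

For Gamma(k, scale θ): mean = kθ, variance = kθ², so CV = 1/√k.
CV = SD/mean = 58/74.8 = 0.7754, hence k = 1/CV² = 1.66.
Then θ = mean/k = 74.8/1.66 = 45.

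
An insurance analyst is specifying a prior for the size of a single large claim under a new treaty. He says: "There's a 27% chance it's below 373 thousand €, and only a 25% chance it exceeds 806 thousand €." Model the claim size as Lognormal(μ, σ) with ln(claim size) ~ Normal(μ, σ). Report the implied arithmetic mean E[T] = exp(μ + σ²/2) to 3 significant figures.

E[T] ≈ 644 thousand €

If T ~ Lognormal(μ,σ) then ln T ~ Normal(μ,σ), so the p-quantile of ln T is μ + z_p·σ.
ln(373) = 5.922 and ln(806) = 6.692; z_{0.27} = -0.6128, z_{0.75} = 0.6745.
σ = (6.692 − 5.922)/(0.6745 − (-0.6128)) = 0.599.
μ = 5.922 − (-0.6128)·0.599 = 6.288.
E[T] = exp(μ + σ²/2) = exp(6.288 + 0.1791) = 644 thousand €.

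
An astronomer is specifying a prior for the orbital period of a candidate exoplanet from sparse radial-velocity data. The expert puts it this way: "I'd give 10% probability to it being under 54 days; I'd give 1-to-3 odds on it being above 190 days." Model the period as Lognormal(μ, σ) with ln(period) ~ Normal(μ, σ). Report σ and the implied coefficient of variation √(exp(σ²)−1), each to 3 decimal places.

If T ~ Lognormal(μ,σ) then ln T ~ Normal(μ,σ), so the p-quantile of ln T is μ + z_p·σ.
ln(54) = 3.989 and ln(190) = 5.247; z_{0.1} = -1.282, z_{0.75} = 0.6745.
σ = (5.247 − 3.989)/(0.6745 − (-1.282)) = 0.643.
μ = 3.989 − (-1.282)·0.643 = 4.813.
CV = √(exp(σ²)−1) = √(exp(0.4136)−1) = 0.716.

σ ≈ 0.643, CV ≈ 0.716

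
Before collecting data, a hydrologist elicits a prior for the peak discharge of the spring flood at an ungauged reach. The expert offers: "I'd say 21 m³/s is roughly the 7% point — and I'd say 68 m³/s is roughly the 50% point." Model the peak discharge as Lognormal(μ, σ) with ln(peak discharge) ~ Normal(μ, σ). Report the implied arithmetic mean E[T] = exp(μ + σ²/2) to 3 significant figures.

E[T] ≈ 93.4 m³/s

If T ~ Lognormal(μ,σ) then ln T ~ Normal(μ,σ), so the p-quantile of ln T is μ + z_p·σ.
ln(21) = 3.045 and ln(68) = 4.22; z_{0.07} = -1.476, z_{0.5} = 0.
σ = (4.22 − 3.045)/(0 − (-1.476)) = 0.796.
μ = 3.045 − (-1.476)·0.796 = 4.220.
E[T] = exp(μ + σ²/2) = exp(4.220 + 0.3169) = 93.4 m³/s.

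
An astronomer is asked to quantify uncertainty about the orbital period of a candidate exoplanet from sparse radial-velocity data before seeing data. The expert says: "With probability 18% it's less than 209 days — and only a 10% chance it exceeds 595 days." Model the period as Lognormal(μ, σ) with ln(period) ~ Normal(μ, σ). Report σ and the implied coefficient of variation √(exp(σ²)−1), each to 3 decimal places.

If T ~ Lognormal(μ,σ) then ln T ~ Normal(μ,σ), so the p-quantile of ln T is μ + z_p·σ.
ln(209) = 5.342 and ln(595) = 6.389; z_{0.18} = -0.9154, z_{0.9} = 1.282.
σ = (6.389 − 5.342)/(1.282 − (-0.9154)) = 0.476.
μ = 5.342 − (-0.9154)·0.476 = 5.778.
CV = √(exp(σ²)−1) = √(exp(0.2268)−1) = 0.505.

σ ≈ 0.476, CV ≈ 0.505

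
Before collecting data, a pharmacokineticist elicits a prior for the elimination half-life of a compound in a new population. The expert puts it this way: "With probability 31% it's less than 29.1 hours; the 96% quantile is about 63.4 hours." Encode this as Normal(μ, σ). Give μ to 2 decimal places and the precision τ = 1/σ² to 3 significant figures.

The p-quantile of Normal(μ,σ) is μ + z_p·σ, with z_{0.31} = -0.4959 and z_{0.96} = 1.751.
Eliminate σ: μ = (z₂·x₁ − z₁·x₂)/(z₂ − z₁) = (1.751·29.1 − (-0.4959)·63.4)/2.247 = 36.67.
Then σ = (x₂ − x₁)/(z₂ − z₁) = (63.4 − 29.1)/2.247 = 15.27.
Precision τ = 1/σ² = 1/15.27² = 0.00429.

μ = 36.67, τ = 0.00429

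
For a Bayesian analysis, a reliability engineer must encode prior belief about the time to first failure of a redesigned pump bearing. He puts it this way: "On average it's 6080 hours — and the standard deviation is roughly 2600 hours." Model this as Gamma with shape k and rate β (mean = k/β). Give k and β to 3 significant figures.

k ≈ 5.47, β ≈ 0.000899

For Gamma(k, rate β): mean = k/β, variance = k/β², so CV = 1/√k.
CV = SD/mean = 2600/6080 = 0.4276, hence k = 1/CV² = 5.47.
Then β = k/mean = 5.47/6080 = 0.000899.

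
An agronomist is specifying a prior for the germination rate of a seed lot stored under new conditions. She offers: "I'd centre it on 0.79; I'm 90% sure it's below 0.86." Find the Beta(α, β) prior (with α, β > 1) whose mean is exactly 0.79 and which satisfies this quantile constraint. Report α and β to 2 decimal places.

α ≈ 40.19, β ≈ 10.68

With mean 0.79 fixed, write α = 0.79s, β = 0.21s where s = α+β.
Need P(θ < 0.86) = 0.9 under Beta(0.79s, 0.21s). Normal approximation: (q−m)/√(m(1−m)/s) ≈ z_{0.9} = 1.28, so s ≈ 0.79·0.21·(1.28)²/(0.86−0.79)² = 55.6.
At s = 55.6: P(θ<0.86) ≈ 0.911. Adjusting to match 0.9 gives s ≈ 50.88.
So α = 0.79·50.88 ≈ 40.19, β = 0.21·50.88 ≈ 10.68.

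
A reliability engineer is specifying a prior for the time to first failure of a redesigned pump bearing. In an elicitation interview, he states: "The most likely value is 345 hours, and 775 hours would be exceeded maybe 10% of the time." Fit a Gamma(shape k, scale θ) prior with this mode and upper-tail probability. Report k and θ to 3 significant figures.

Gamma(k,θ) with k>1 has mode (k−1)θ, so θ = 345/(k−1).
Need P(X < 775) = 0.9 with θ tied to k this way. Start at k = 2, θ = 345: P(X<775) ≈ 0.657.
Too low — raise k to concentrate. Iterating converges to k ≈ 3.94.
Then θ = 345/(3.94−1) ≈ 118.

k ≈ 3.94, θ ≈ 118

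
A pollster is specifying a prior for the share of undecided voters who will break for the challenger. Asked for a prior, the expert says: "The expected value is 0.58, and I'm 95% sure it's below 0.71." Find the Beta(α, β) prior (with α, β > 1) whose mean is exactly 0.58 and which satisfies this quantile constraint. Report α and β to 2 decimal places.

α ≈ 21.24, β ≈ 15.38

With mean 0.58 fixed, write α = 0.58s, β = 0.42s where s = α+β.
Need P(θ < 0.71) = 0.95 under Beta(0.58s, 0.42s). Normal approximation: (q−m)/√(m(1−m)/s) ≈ z_{0.95} = 1.64, so s ≈ 0.58·0.42·(1.64)²/(0.71−0.58)² = 39.0.
At s = 39.0: P(θ<0.71) ≈ 0.955. Adjusting to match 0.95 gives s ≈ 36.63.
So α = 0.58·36.63 ≈ 21.24, β = 0.42·36.63 ≈ 15.38.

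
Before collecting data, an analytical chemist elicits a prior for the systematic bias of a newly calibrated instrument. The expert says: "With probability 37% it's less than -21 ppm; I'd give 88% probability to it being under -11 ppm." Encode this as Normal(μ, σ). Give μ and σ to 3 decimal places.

The p-quantile of Normal(μ,σ) is μ + z_p·σ, with z_{0.37} = -0.3319 and z_{0.88} = 1.175.
Eliminate σ: μ = (z₂·x₁ − z₁·x₂)/(z₂ − z₁) = (1.175·-21 − (-0.3319)·-11)/1.507 = -18.798.
Then σ = (x₂ − x₁)/(z₂ − z₁) = (-11 − -21)/1.507 = 6.636.

μ = -18.798, σ = 6.636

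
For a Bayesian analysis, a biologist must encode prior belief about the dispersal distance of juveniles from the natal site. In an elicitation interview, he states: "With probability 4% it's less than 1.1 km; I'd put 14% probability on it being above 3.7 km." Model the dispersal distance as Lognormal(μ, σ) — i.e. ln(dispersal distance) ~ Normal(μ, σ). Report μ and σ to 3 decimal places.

If T ~ Lognormal(μ,σ) then ln T ~ Normal(μ,σ), so the p-quantile of ln T is μ + z_p·σ.
ln(1.1) = 0.09531 and ln(3.7) = 1.308; z_{0.04} = -1.751, z_{0.86} = 1.08.
σ = (1.308 − 0.09531)/(1.08 − (-1.751)) = 0.428.
μ = 0.09531 − (-1.751)·0.428 = 0.845.

μ ≈ 0.845, σ ≈ 0.428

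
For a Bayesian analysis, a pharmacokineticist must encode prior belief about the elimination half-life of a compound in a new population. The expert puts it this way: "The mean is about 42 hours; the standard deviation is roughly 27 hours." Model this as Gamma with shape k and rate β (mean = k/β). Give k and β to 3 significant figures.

k ≈ 2.42, β ≈ 0.0576

For Gamma(k, rate β): mean = k/β, variance = k/β², so CV = 1/√k.
CV = SD/mean = 27/42 = 0.6429, hence k = 1/CV² = 2.42.
Then β = k/mean = 2.42/42 = 0.0576.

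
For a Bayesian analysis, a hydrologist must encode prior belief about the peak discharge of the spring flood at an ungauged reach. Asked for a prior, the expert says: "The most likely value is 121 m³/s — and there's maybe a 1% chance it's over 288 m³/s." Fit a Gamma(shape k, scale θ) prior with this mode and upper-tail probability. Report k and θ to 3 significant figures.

Gamma(k,θ) with k>1 has mode (k−1)θ, so θ = 121/(k−1).
Need P(X < 288) = 0.99 with θ tied to k this way. Start at k = 2, θ = 121: P(X<288) ≈ 0.687.
Too low — raise k to concentrate. Iterating converges to k ≈ 7.31.
Then θ = 121/(7.31−1) ≈ 19.2.

k ≈ 7.31, θ ≈ 19.2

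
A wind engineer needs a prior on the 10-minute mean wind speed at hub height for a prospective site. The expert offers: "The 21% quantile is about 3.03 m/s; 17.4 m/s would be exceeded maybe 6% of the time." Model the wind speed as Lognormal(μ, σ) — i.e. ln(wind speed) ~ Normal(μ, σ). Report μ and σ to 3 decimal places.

If T ~ Lognormal(μ,σ) then ln T ~ Normal(μ,σ), so the p-quantile of ln T is μ + z_p·σ.
ln(3.03) = 1.109 and ln(17.4) = 2.856; z_{0.21} = -0.8064, z_{0.94} = 1.555.
σ = (2.856 − 1.109)/(1.555 − (-0.8064)) = 0.740.
μ = 1.109 − (-0.8064)·0.740 = 1.706.

μ ≈ 1.706, σ ≈ 0.740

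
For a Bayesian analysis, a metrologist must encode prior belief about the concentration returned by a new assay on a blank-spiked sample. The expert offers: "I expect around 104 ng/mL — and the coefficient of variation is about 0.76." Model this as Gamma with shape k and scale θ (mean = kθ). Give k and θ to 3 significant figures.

For Gamma(k, scale θ): mean = kθ, variance = kθ², so CV = 1/√k.
CV = 0.76, hence k = 1/CV² = 1.73.
Then θ = mean/k = 104/1.73 = 60.1.

k ≈ 1.73, θ ≈ 60.1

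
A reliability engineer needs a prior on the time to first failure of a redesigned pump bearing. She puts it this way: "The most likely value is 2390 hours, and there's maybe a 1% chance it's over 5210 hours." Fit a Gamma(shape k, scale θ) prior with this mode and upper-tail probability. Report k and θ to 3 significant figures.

Gamma(k,θ) with k>1 has mode (k−1)θ, so θ = 2390/(k−1).
Need P(X < 5210) = 0.99 with θ tied to k this way. Start at k = 2, θ = 2390: P(X<5210) ≈ 0.641.
Too low — raise k to concentrate. Iterating converges to k ≈ 8.95.
Then θ = 2390/(8.95−1) ≈ 300.

k ≈ 8.95, θ ≈ 300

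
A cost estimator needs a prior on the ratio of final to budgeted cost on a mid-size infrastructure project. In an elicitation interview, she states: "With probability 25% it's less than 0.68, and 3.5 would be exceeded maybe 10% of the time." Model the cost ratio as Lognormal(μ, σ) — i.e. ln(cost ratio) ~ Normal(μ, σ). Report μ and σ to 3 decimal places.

μ ≈ 0.179, σ ≈ 0.838

If T ~ Lognormal(μ,σ) then ln T ~ Normal(μ,σ), so the p-quantile of ln T is μ + z_p·σ.
ln(0.68) = -0.3857 and ln(3.5) = 1.253; z_{0.25} = -0.6745, z_{0.9} = 1.282.
σ = (1.253 − -0.3857)/(1.282 − (-0.6745)) = 0.838.
μ = -0.3857 − (-0.6745)·0.838 = 0.179.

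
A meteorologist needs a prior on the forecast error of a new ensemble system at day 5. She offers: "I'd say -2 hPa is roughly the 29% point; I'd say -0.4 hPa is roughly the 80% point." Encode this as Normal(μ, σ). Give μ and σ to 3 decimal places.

μ = -1.365, σ = 1.147

For Normal(μ,σ), the p-quantile is μ + z_p·σ. Here z_{0.29} = -0.5534, z_{0.8} = 0.8416.
So -2 = μ − 0.5534σ and -0.4 = μ + 0.8416σ.
Subtracting: σ = (-0.4 − -2)/(0.8416 − (-0.5534)) = 1.147.
Then μ = -2 − (-0.5534)·1.147 = -1.365.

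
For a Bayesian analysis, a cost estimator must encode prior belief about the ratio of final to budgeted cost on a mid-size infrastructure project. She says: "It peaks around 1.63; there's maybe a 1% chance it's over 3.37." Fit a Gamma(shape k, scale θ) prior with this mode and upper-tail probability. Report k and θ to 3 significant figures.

k ≈ 10.3, θ ≈ 0.176

Gamma(k,θ) with k>1 has mode (k−1)θ, so θ = 1.63/(k−1).
Need P(X < 3.37) = 0.99 with θ tied to k this way. Start at k = 2, θ = 1.63: P(X<3.37) ≈ 0.612.
Too low — raise k to concentrate. Iterating converges to k ≈ 10.3.
Then θ = 1.63/(10.3−1) ≈ 0.176.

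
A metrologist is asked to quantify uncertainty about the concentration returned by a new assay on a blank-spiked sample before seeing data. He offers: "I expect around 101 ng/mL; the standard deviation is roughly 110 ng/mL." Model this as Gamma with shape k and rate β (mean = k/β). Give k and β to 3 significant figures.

For Gamma(k, rate β): mean = k/β, variance = k/β², so CV = 1/√k.
CV = SD/mean = 110/101 = 1.089, hence k = 1/CV² = 0.843.
Then β = k/mean = 0.843/101 = 0.00835.

k ≈ 0.843, β ≈ 0.00835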